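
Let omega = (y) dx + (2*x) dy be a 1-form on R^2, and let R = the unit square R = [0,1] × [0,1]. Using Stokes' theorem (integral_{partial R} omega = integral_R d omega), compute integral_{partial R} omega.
integral_(partial R) omega = 1

Stokes: integral_partial_R omega = integral_R d omega with d omega = (∂Q/∂x - ∂P/∂y) dx ∧ dy.
  ∂Q/∂x = 2
  ∂P/∂y = 1
  integrand = ∂Q/∂x - ∂P/∂y = 1.
Integrating over R: integral_0^1 integral_0^1 (1) dx dy = 1.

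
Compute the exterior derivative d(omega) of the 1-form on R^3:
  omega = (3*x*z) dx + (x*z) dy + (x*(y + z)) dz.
d(omega) = (z) dx ∧ dy + (-3*x + y + z) dx ∧ dz

For a 1-form omega = sum_i f_i dx_i, the exterior derivative is
  d(omega) = sum_{i < j} (∂f_j/∂x_i - ∂f_i/∂x_j) dx_i ∧ dx_j.
  coefficient of dx ∧ dy: ∂f_2/∂x - ∂f_1/∂y = ∂(x*z)/∂x - ∂(3*x*z)/∂y = z
  coefficient of dx ∧ dz: ∂f_3/∂x - ∂f_1/∂z = ∂(x*(y + z))/∂x - ∂(3*x*z)/∂z = -3*x + y + z
Assembling: d(omega) = (z) dx ∧ dy + (-3*x + y + z) dx ∧ dz.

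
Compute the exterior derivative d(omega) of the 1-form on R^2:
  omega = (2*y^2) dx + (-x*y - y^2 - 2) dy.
d(omega) = (-5*y) dx ∧ dy

For a 1-form omega = sum_i f_i dx_i, the exterior derivative is
  d(omega) = sum_{i < j} (∂f_j/∂x_i - ∂f_i/∂x_j) dx_i ∧ dx_j.
  coefficient of dx ∧ dy: ∂f_2/∂x - ∂f_1/∂y = ∂(-x*y - y^2 - 2)/∂x - ∂(2*y^2)/∂y = -5*y
Assembling: d(omega) = (-5*y) dx ∧ dy.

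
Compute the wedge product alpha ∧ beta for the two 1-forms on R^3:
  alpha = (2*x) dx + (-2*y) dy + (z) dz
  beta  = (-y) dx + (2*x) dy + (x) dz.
alpha ∧ beta = (4*x^2 - 2*y^2) dx ∧ dy + (2*x^2 + y*z) dx ∧ dz + (-2*x*(y + z)) dy ∧ dz

Distribute the wedge, using dx_i ∧ dx_j = -dx_j ∧ dx_i and dx_i ∧ dx_i = 0. For each pair (i, j) with i < j, the coefficient of dx_i ∧ dx_j in alpha ∧ beta is (alpha_i * beta_j - alpha_j * beta_i). Collecting: alpha ∧ beta = (4*x^2 - 2*y^2) dx ∧ dy + (2*x^2 + y*z) dx ∧ dz + (-2*x*(y + z)) dy ∧ dz.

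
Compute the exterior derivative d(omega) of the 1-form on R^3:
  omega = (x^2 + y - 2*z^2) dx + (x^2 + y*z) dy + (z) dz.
d(omega) = (2*x - 1) dx ∧ dy + (4*z) dx ∧ dz + (-y) dy ∧ dz

For a 1-form omega = sum_i f_i dx_i, the exterior derivative is
  d(omega) = sum_{i < j} (∂f_j/∂x_i - ∂f_i/∂x_j) dx_i ∧ dx_j.
  coefficient of dx ∧ dy: ∂f_2/∂x - ∂f_1/∂y = ∂(x^2 + y*z)/∂x - ∂(x^2 + y - 2*z^2)/∂y = 2*x - 1
  coefficient of dx ∧ dz: ∂f_3/∂x - ∂f_1/∂z = ∂(z)/∂x - ∂(x^2 + y - 2*z^2)/∂z = 4*z
  coefficient of dy ∧ dz: ∂f_3/∂y - ∂f_2/∂z = ∂(z)/∂y - ∂(x^2 + y*z)/∂z = -y
Assembling: d(omega) = (2*x - 1) dx ∧ dy + (4*z) dx ∧ dz + (-y) dy ∧ dz.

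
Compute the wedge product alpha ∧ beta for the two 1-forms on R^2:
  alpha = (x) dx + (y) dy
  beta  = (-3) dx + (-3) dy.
alpha ∧ beta = (-3*x + 3*y) dx ∧ dy

Distribute the wedge, using dx_i ∧ dx_j = -dx_j ∧ dx_i and dx_i ∧ dx_i = 0. For each pair (i, j) with i < j, the coefficient of dx_i ∧ dx_j in alpha ∧ beta is (alpha_i * beta_j - alpha_j * beta_i). Collecting: alpha ∧ beta = (-3*x + 3*y) dx ∧ dy.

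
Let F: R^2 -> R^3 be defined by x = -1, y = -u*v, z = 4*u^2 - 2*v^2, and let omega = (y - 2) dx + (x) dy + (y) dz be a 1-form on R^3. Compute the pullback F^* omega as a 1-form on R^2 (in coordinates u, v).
F^* omega = (v*(1 - 8*u^2)) du + (u*(4*v^2 + 1)) dv

Using F^*(f dg) = (f ∘ F) d(g ∘ F), substitute each coordinate x_i by F_i(u, v) in f_i, and replace dx_i by d F_i = (∂F_i/∂u) du + (∂F_i/∂v) dv.
  For the x component: f_1(F) = -u*v - 2; d F_1 = (0) du + (0) dv
  For the y component: f_2(F) = -1; d F_2 = (-v) du + (-u) dv
  For the z component: f_3(F) = -u*v; d F_3 = (8*u) du + (-4*v) dv
Combining and collecting du, dv coefficients:
  coeff of du: v*(1 - 8*u^2)
  coeff of dv: u*(4*v^2 + 1)
F^* omega = (v*(1 - 8*u^2)) du + (u*(4*v^2 + 1)) dv.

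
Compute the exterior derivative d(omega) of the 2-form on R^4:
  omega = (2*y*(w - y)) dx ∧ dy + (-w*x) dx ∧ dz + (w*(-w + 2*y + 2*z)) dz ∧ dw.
d(omega) = (2*y) dx ∧ dy ∧ dw + (-x) dx ∧ dz ∧ dw + (2*w) dy ∧ dz ∧ dw

For a 2-form omega = sum_{i<j} g_{ij} dx_i ∧ dx_j, the exterior derivative is
  d(omega) = sum_{i<j} d(g_{ij}) ∧ dx_i ∧ dx_j = sum_{i<j, k} (∂g_{ij}/∂x_k) dx_k ∧ dx_i ∧ dx_j.
Expand each term, using dx_k ∧ dx_i ∧ dx_j = sgn(permutation) dx_{(a)} ∧ dx_{(b)} ∧ dx_{(c)} with (a < b < c) sorted:
  d(2*y*(w - y)) includes (∂/∂w)(2*y*(w - y)) dw = (2*y) dw, which multiplied by dx ∧ dy gives (2*y) dx ∧ dy ∧ dw
  d(-w*x) includes (∂/∂w)(-w*x) dw = (-x) dw, which multiplied by dx ∧ dz gives (-x) dx ∧ dz ∧ dw
  d(w*(-w + 2*y + 2*z)) includes (∂/∂y)(w*(-w + 2*y + 2*z)) dy = (2*w) dy, which multiplied by dz ∧ dw gives (2*w) dy ∧ dz ∧ dw
Collecting like 3-forms: d(omega) = (2*y) dx ∧ dy ∧ dw + (-x) dx ∧ dz ∧ dw + (2*w) dy ∧ dz ∧ dw.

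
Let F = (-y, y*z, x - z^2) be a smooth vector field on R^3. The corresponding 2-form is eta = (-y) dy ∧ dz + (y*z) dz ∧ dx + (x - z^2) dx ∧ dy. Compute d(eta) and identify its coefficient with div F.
d(eta) = (-z) dx ∧ dy ∧ dz; div F = -z

For a 2-form in R^3 of the form above, applying d gives a 3-form with coefficient ∂P/∂x + ∂Q/∂y + ∂R/∂z:
  ∂P/∂x = 0
  ∂Q/∂y = z
  ∂R/∂z = -2*z
Sum = -z, which is exactly div F.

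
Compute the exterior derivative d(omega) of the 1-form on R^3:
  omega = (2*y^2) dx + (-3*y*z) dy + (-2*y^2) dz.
d(omega) = (-4*y) dx ∧ dy + (-y) dy ∧ dz

For a 1-form omega = sum_i f_i dx_i, the exterior derivative is
  d(omega) = sum_{i < j} (∂f_j/∂x_i - ∂f_i/∂x_j) dx_i ∧ dx_j.
  coefficient of dx ∧ dy: ∂f_2/∂x - ∂f_1/∂y = ∂(-3*y*z)/∂x - ∂(2*y^2)/∂y = -4*y
  coefficient of dy ∧ dz: ∂f_3/∂y - ∂f_2/∂z = ∂(-2*y^2)/∂y - ∂(-3*y*z)/∂z = -y
Assembling: d(omega) = (-4*y) dx ∧ dy + (-y) dy ∧ dz.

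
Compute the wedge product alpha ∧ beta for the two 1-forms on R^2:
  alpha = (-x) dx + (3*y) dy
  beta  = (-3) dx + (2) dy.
alpha ∧ beta = (-2*x + 9*y) dx ∧ dy

Distribute the wedge, using dx_i ∧ dx_j = -dx_j ∧ dx_i and dx_i ∧ dx_i = 0. For each pair (i, j) with i < j, the coefficient of dx_i ∧ dx_j in alpha ∧ beta is (alpha_i * beta_j - alpha_j * beta_i). Collecting: alpha ∧ beta = (-2*x + 9*y) dx ∧ dy.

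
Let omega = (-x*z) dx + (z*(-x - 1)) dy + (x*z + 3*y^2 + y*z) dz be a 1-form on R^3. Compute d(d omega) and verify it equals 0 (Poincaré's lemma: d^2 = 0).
d(d omega) = 0

Step 1: d omega = sum_{i<j} (∂f_j/∂x_i - ∂f_i/∂x_j) dx_i ∧ dx_j:
  coeff of dx ∧ dy: -z
  coeff of dx ∧ dz: x + z
  coeff of dy ∧ dz: x + 6*y + z + 1
Step 2: Apply d again to each 2-form coefficient. The only possible 3-form in R^3 is dx ∧ dy ∧ dz, with coefficient
  ∂(coeff of dy∧dz)/∂x - ∂(coeff of dx∧dz)/∂y + ∂(coeff of dx∧dy)/∂z
  = ∂/∂x (x + 6*y + z + 1) - ∂/∂y (x + z) + ∂/∂z (-z).
Each of these terms simplifies to sums of mixed partials that cancel in pairs. The result is 0 (by equality of mixed partials for smooth functions — Schwarz / Clairaut).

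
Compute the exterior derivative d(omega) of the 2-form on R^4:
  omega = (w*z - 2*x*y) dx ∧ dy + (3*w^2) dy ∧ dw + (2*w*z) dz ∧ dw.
d(omega) = (w) dx ∧ dy ∧ dz + (z) dx ∧ dy ∧ dw

For a 2-form omega = sum_{i<j} g_{ij} dx_i ∧ dx_j, the exterior derivative is
  d(omega) = sum_{i<j} d(g_{ij}) ∧ dx_i ∧ dx_j = sum_{i<j, k} (∂g_{ij}/∂x_k) dx_k ∧ dx_i ∧ dx_j.
Expand each term, using dx_k ∧ dx_i ∧ dx_j = sgn(permutation) dx_{(a)} ∧ dx_{(b)} ∧ dx_{(c)} with (a < b < c) sorted:
  d(w*z - 2*x*y) includes (∂/∂z)(w*z - 2*x*y) dz = (w) dz, which multiplied by dx ∧ dy gives (w) dx ∧ dy ∧ dz
  d(w*z - 2*x*y) includes (∂/∂w)(w*z - 2*x*y) dw = (z) dw, which multiplied by dx ∧ dy gives (z) dx ∧ dy ∧ dw
Collecting like 3-forms: d(omega) = (w) dx ∧ dy ∧ dz + (z) dx ∧ dy ∧ dw.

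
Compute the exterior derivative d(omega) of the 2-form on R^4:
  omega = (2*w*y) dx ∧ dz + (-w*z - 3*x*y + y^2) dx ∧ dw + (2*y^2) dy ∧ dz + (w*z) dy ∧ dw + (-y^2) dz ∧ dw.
d(omega) = (-2*w) dx ∧ dy ∧ dz + (w + 2*y) dx ∧ dz ∧ dw + (3*x - 2*y) dx ∧ dy ∧ dw + (-w - 2*y) dy ∧ dz ∧ dw

For a 2-form omega = sum_{i<j} g_{ij} dx_i ∧ dx_j, the exterior derivative is
  d(omega) = sum_{i<j} d(g_{ij}) ∧ dx_i ∧ dx_j = sum_{i<j, k} (∂g_{ij}/∂x_k) dx_k ∧ dx_i ∧ dx_j.
Expand each term, using dx_k ∧ dx_i ∧ dx_j = sgn(permutation) dx_{(a)} ∧ dx_{(b)} ∧ dx_{(c)} with (a < b < c) sorted:
  d(2*w*y) includes (∂/∂y)(2*w*y) dy = (2*w) dy, which multiplied by dx ∧ dz gives (-2*w) dx ∧ dy ∧ dz
  d(2*w*y) includes (∂/∂w)(2*w*y) dw = (2*y) dw, which multiplied by dx ∧ dz gives (2*y) dx ∧ dz ∧ dw
  d(-w*z - 3*x*y + y^2) includes (∂/∂y)(-w*z - 3*x*y + y^2) dy = (-3*x + 2*y) dy, which multiplied by dx ∧ dw gives (3*x - 2*y) dx ∧ dy ∧ dw
  d(-w*z - 3*x*y + y^2) includes (∂/∂z)(-w*z - 3*x*y + y^2) dz = (-w) dz, which multiplied by dx ∧ dw gives (w) dx ∧ dz ∧ dw
  d(w*z) includes (∂/∂z)(w*z) dz = (w) dz, which multiplied by dy ∧ dw gives (-w) dy ∧ dz ∧ dw
  d(-y^2) includes (∂/∂y)(-y^2) dy = (-2*y) dy, which multiplied by dz ∧ dw gives (-2*y) dy ∧ dz ∧ dw
Collecting like 3-forms: d(omega) = (-2*w) dx ∧ dy ∧ dz + (w + 2*y) dx ∧ dz ∧ dw + (3*x - 2*y) dx ∧ dy ∧ dw + (-w - 2*y) dy ∧ dz ∧ dw.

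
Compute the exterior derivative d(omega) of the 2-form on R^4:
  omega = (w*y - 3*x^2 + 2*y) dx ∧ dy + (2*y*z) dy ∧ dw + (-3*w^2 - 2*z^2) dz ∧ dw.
d(omega) = (y) dx ∧ dy ∧ dw + (-2*y) dy ∧ dz ∧ dw

For a 2-form omega = sum_{i<j} g_{ij} dx_i ∧ dx_j, the exterior derivative is
  d(omega) = sum_{i<j} d(g_{ij}) ∧ dx_i ∧ dx_j = sum_{i<j, k} (∂g_{ij}/∂x_k) dx_k ∧ dx_i ∧ dx_j.
Expand each term, using dx_k ∧ dx_i ∧ dx_j = sgn(permutation) dx_{(a)} ∧ dx_{(b)} ∧ dx_{(c)} with (a < b < c) sorted:
  d(w*y - 3*x^2 + 2*y) includes (∂/∂w)(w*y - 3*x^2 + 2*y) dw = (y) dw, which multiplied by dx ∧ dy gives (y) dx ∧ dy ∧ dw
  d(2*y*z) includes (∂/∂z)(2*y*z) dz = (2*y) dz, which multiplied by dy ∧ dw gives (-2*y) dy ∧ dz ∧ dw
Collecting like 3-forms: d(omega) = (y) dx ∧ dy ∧ dw + (-2*y) dy ∧ dz ∧ dw.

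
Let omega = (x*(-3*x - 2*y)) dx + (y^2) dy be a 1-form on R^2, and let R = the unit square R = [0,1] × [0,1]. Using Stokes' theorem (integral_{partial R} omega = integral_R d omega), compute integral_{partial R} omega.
integral_(partial R) omega = 1

Stokes: integral_partial_R omega = integral_R d omega with d omega = (∂Q/∂x - ∂P/∂y) dx ∧ dy.
  ∂Q/∂x = 0
  ∂P/∂y = -2*x
  integrand = ∂Q/∂x - ∂P/∂y = 2*x.
Integrating over R: integral_0^1 integral_0^1 (2*x) dx dy = 1.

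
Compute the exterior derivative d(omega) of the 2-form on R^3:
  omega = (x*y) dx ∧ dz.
d(omega) = (-x) dx ∧ dy ∧ dz

For a 2-form omega = sum_{i<j} g_{ij} dx_i ∧ dx_j, the exterior derivative is
  d(omega) = sum_{i<j} d(g_{ij}) ∧ dx_i ∧ dx_j = sum_{i<j, k} (∂g_{ij}/∂x_k) dx_k ∧ dx_i ∧ dx_j.
Expand each term, using dx_k ∧ dx_i ∧ dx_j = sgn(permutation) dx_{(a)} ∧ dx_{(b)} ∧ dx_{(c)} with (a < b < c) sorted:
  d(x*y) includes (∂/∂y)(x*y) dy = (x) dy, which multiplied by dx ∧ dz gives (-x) dx ∧ dy ∧ dz
Collecting like 3-forms: d(omega) = (-x) dx ∧ dy ∧ dz.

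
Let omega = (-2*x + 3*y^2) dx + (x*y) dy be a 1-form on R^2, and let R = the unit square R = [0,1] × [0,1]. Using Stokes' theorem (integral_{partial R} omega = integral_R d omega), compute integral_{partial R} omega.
integral_(partial R) omega = -5/2

Stokes: integral_partial_R omega = integral_R d omega with d omega = (∂Q/∂x - ∂P/∂y) dx ∧ dy.
  ∂Q/∂x = y
  ∂P/∂y = 6*y
  integrand = ∂Q/∂x - ∂P/∂y = -5*y.
Integrating over R: integral_0^1 integral_0^1 (-5*y) dx dy = -5/2.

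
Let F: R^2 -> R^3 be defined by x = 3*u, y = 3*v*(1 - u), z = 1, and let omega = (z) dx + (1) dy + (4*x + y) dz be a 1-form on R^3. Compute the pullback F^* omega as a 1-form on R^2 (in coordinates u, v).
F^* omega = (3 - 3*v) du + (3 - 3*u) dv

Using F^*(f dg) = (f ∘ F) d(g ∘ F), substitute each coordinate x_i by F_i(u, v) in f_i, and replace dx_i by d F_i = (∂F_i/∂u) du + (∂F_i/∂v) dv.
  For the x component: f_1(F) = 1; d F_1 = (3) du + (0) dv
  For the y component: f_2(F) = 1; d F_2 = (-3*v) du + (3 - 3*u) dv
  For the z component: f_3(F) = -3*u*v + 12*u + 3*v; d F_3 = (0) du + (0) dv
Combining and collecting du, dv coefficients:
  coeff of du: 3 - 3*v
  coeff of dv: 3 - 3*u
F^* omega = (3 - 3*v) du + (3 - 3*u) dv.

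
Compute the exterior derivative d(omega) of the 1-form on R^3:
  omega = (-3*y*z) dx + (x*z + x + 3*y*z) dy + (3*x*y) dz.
d(omega) = (4*z + 1) dx ∧ dy + (6*y) dx ∧ dz + (2*x - 3*y) dy ∧ dz

For a 1-form omega = sum_i f_i dx_i, the exterior derivative is
  d(omega) = sum_{i < j} (∂f_j/∂x_i - ∂f_i/∂x_j) dx_i ∧ dx_j.
  coefficient of dx ∧ dy: ∂f_2/∂x - ∂f_1/∂y = ∂(x*z + x + 3*y*z)/∂x - ∂(-3*y*z)/∂y = 4*z + 1
  coefficient of dx ∧ dz: ∂f_3/∂x - ∂f_1/∂z = ∂(3*x*y)/∂x - ∂(-3*y*z)/∂z = 6*y
  coefficient of dy ∧ dz: ∂f_3/∂y - ∂f_2/∂z = ∂(3*x*y)/∂y - ∂(x*z + x + 3*y*z)/∂z = 2*x - 3*y
Assembling: d(omega) = (4*z + 1) dx ∧ dy + (6*y) dx ∧ dz + (2*x - 3*y) dy ∧ dz.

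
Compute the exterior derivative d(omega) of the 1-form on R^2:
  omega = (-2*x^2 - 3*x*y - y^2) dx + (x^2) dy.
d(omega) = (5*x + 2*y) dx ∧ dy

For a 1-form omega = sum_i f_i dx_i, the exterior derivative is
  d(omega) = sum_{i < j} (∂f_j/∂x_i - ∂f_i/∂x_j) dx_i ∧ dx_j.
  coefficient of dx ∧ dy: ∂f_2/∂x - ∂f_1/∂y = ∂(x^2)/∂x - ∂(-2*x^2 - 3*x*y - y^2)/∂y = 5*x + 2*y
Assembling: d(omega) = (5*x + 2*y) dx ∧ dy.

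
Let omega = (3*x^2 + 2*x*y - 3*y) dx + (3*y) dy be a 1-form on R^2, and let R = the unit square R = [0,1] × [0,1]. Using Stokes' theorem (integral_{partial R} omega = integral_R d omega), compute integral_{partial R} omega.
integral_(partial R) omega = 2

Stokes: integral_partial_R omega = integral_R d omega with d omega = (∂Q/∂x - ∂P/∂y) dx ∧ dy.
  ∂Q/∂x = 0
  ∂P/∂y = 2*x - 3
  integrand = ∂Q/∂x - ∂P/∂y = 3 - 2*x.
Integrating over R: integral_0^1 integral_0^1 (3 - 2*x) dx dy = 2.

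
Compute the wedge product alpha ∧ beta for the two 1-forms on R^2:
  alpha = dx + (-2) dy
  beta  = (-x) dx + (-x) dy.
alpha ∧ beta = (-3*x) dx ∧ dy

Distribute the wedge, using dx_i ∧ dx_j = -dx_j ∧ dx_i and dx_i ∧ dx_i = 0. For each pair (i, j) with i < j, the coefficient of dx_i ∧ dx_j in alpha ∧ beta is (alpha_i * beta_j - alpha_j * beta_i). Collecting: alpha ∧ beta = (-3*x) dx ∧ dy.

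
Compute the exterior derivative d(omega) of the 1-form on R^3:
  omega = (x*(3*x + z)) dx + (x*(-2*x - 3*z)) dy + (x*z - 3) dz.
d(omega) = (-4*x - 3*z) dx ∧ dy + (-x + z) dx ∧ dz + (3*x) dy ∧ dz

For a 1-form omega = sum_i f_i dx_i, the exterior derivative is
  d(omega) = sum_{i < j} (∂f_j/∂x_i - ∂f_i/∂x_j) dx_i ∧ dx_j.
  coefficient of dx ∧ dy: ∂f_2/∂x - ∂f_1/∂y = ∂(x*(-2*x - 3*z))/∂x - ∂(x*(3*x + z))/∂y = -4*x - 3*z
  coefficient of dx ∧ dz: ∂f_3/∂x - ∂f_1/∂z = ∂(x*z - 3)/∂x - ∂(x*(3*x + z))/∂z = -x + z
  coefficient of dy ∧ dz: ∂f_3/∂y - ∂f_2/∂z = ∂(x*z - 3)/∂y - ∂(x*(-2*x - 3*z))/∂z = 3*x
Assembling: d(omega) = (-4*x - 3*z) dx ∧ dy + (-x + z) dx ∧ dz + (3*x) dy ∧ dz.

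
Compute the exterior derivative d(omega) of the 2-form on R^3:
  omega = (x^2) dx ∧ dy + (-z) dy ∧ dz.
d(omega) = 0

For a 2-form omega = sum_{i<j} g_{ij} dx_i ∧ dx_j, the exterior derivative is
  d(omega) = sum_{i<j} d(g_{ij}) ∧ dx_i ∧ dx_j = sum_{i<j, k} (∂g_{ij}/∂x_k) dx_k ∧ dx_i ∧ dx_j.
Expand each term, using dx_k ∧ dx_i ∧ dx_j = sgn(permutation) dx_{(a)} ∧ dx_{(b)} ∧ dx_{(c)} with (a < b < c) sorted:

Collecting like 3-forms: d(omega) = 0.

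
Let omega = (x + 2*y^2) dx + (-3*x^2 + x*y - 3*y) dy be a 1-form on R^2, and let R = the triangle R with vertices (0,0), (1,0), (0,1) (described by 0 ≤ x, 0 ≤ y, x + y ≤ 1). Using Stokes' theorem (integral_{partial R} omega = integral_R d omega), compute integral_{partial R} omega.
integral_(partial R) omega = -3/2

Stokes: integral_partial_R omega = integral_R d omega with d omega = (∂Q/∂x - ∂P/∂y) dx ∧ dy.
  ∂Q/∂x = -6*x + y
  ∂P/∂y = 4*y
  integrand = ∂Q/∂x - ∂P/∂y = -6*x - 3*y.
Integrating over R: integral_0^1 integral_0^{1-x} (-6*x - 3*y) dy dx = -3/2.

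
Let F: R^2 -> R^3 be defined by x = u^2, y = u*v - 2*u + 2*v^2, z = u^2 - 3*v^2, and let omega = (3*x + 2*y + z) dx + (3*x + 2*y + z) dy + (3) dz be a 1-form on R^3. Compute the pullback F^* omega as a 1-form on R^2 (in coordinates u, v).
F^* omega = (8*u^3 + 8*u^2*v - 16*u^2 + 4*u*v^2 - 8*u*v + 14*u + v^3 - 2*v^2) du + (4*u^3 + 18*u^2*v - 4*u^2 + 9*u*v^2 - 16*u*v + 4*v^3 - 18*v) dv

Using F^*(f dg) = (f ∘ F) d(g ∘ F), substitute each coordinate x_i by F_i(u, v) in f_i, and replace dx_i by d F_i = (∂F_i/∂u) du + (∂F_i/∂v) dv.
  For the x component: f_1(F) = 4*u^2 + 2*u*v - 4*u + v^2; d F_1 = (2*u) du + (0) dv
  For the y component: f_2(F) = 4*u^2 + 2*u*v - 4*u + v^2; d F_2 = (v - 2) du + (u + 4*v) dv
  For the z component: f_3(F) = 3; d F_3 = (2*u) du + (-6*v) dv
Combining and collecting du, dv coefficients:
  coeff of du: 8*u^3 + 8*u^2*v - 16*u^2 + 4*u*v^2 - 8*u*v + 14*u + v^3 - 2*v^2
  coeff of dv: 4*u^3 + 18*u^2*v - 4*u^2 + 9*u*v^2 - 16*u*v + 4*v^3 - 18*v
F^* omega = (8*u^3 + 8*u^2*v - 16*u^2 + 4*u*v^2 - 8*u*v + 14*u + v^3 - 2*v^2) du + (4*u^3 + 18*u^2*v - 4*u^2 + 9*u*v^2 - 16*u*v + 4*v^3 - 18*v) dv.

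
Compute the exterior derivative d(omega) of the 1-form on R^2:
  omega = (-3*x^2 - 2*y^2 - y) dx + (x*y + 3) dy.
d(omega) = (5*y + 1) dx ∧ dy

For a 1-form omega = sum_i f_i dx_i, the exterior derivative is
  d(omega) = sum_{i < j} (∂f_j/∂x_i - ∂f_i/∂x_j) dx_i ∧ dx_j.
  coefficient of dx ∧ dy: ∂f_2/∂x - ∂f_1/∂y = ∂(x*y + 3)/∂x - ∂(-3*x^2 - 2*y^2 - y)/∂y = 5*y + 1
Assembling: d(omega) = (5*y + 1) dx ∧ dy.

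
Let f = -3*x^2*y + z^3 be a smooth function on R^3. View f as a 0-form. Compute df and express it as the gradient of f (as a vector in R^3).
df = (-6*x*y) dx + (-3*x^2) dy + (3*z^2) dz; grad f = (-6*x*y, -3*x^2, 3*z^2)

For a 0-form f, d f = (∂f/∂x) dx + (∂f/∂y) dy + (∂f/∂z) dz. The components of the vector representation are exactly the entries of grad f in Cartesian coordinates:
  ∂f/∂x = -6*x*y
  ∂f/∂y = -3*x^2
  ∂f/∂z = 3*z^2.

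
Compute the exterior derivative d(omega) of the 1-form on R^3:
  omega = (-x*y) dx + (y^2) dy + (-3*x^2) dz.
d(omega) = (x) dx ∧ dy + (-6*x) dx ∧ dz

For a 1-form omega = sum_i f_i dx_i, the exterior derivative is
  d(omega) = sum_{i < j} (∂f_j/∂x_i - ∂f_i/∂x_j) dx_i ∧ dx_j.
  coefficient of dx ∧ dy: ∂f_2/∂x - ∂f_1/∂y = ∂(y^2)/∂x - ∂(-x*y)/∂y = x
  coefficient of dx ∧ dz: ∂f_3/∂x - ∂f_1/∂z = ∂(-3*x^2)/∂x - ∂(-x*y)/∂z = -6*x
Assembling: d(omega) = (x) dx ∧ dy + (-6*x) dx ∧ dz.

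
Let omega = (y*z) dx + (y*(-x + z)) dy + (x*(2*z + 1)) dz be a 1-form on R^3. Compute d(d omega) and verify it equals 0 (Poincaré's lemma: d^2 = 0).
d(d omega) = 0

Step 1: d omega = sum_{i<j} (∂f_j/∂x_i - ∂f_i/∂x_j) dx_i ∧ dx_j:
  coeff of dx ∧ dy: -y - z
  coeff of dx ∧ dz: -y + 2*z + 1
  coeff of dy ∧ dz: -y
Step 2: Apply d again to each 2-form coefficient. The only possible 3-form in R^3 is dx ∧ dy ∧ dz, with coefficient
  ∂(coeff of dy∧dz)/∂x - ∂(coeff of dx∧dz)/∂y + ∂(coeff of dx∧dy)/∂z
  = ∂/∂x (-y) - ∂/∂y (-y + 2*z + 1) + ∂/∂z (-y - z).
Each of these terms simplifies to sums of mixed partials that cancel in pairs. The result is 0 (by equality of mixed partials for smooth functions — Schwarz / Clairaut).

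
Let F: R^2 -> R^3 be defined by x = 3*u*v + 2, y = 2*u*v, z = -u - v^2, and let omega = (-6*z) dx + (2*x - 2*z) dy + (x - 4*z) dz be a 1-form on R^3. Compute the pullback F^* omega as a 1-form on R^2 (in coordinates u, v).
F^* omega = (12*u*v^2 + 19*u*v - 4*u + 22*v^3 - 4*v^2 + 8*v - 2) du + (12*u^2*v + 22*u^2 + 16*u*v^2 - 8*u*v + 8*u - 8*v^3 - 4*v) dv

Using F^*(f dg) = (f ∘ F) d(g ∘ F), substitute each coordinate x_i by F_i(u, v) in f_i, and replace dx_i by d F_i = (∂F_i/∂u) du + (∂F_i/∂v) dv.
  For the x component: f_1(F) = 6*u + 6*v^2; d F_1 = (3*v) du + (3*u) dv
  For the y component: f_2(F) = 6*u*v + 2*u + 2*v^2 + 4; d F_2 = (2*v) du + (2*u) dv
  For the z component: f_3(F) = 3*u*v + 4*u + 4*v^2 + 2; d F_3 = (-1) du + (-2*v) dv
Combining and collecting du, dv coefficients:
  coeff of du: 12*u*v^2 + 19*u*v - 4*u + 22*v^3 - 4*v^2 + 8*v - 2
  coeff of dv: 12*u^2*v + 22*u^2 + 16*u*v^2 - 8*u*v + 8*u - 8*v^3 - 4*v
F^* omega = (12*u*v^2 + 19*u*v - 4*u + 22*v^3 - 4*v^2 + 8*v - 2) du + (12*u^2*v + 22*u^2 + 16*u*v^2 - 8*u*v + 8*u - 8*v^3 - 4*v) dv.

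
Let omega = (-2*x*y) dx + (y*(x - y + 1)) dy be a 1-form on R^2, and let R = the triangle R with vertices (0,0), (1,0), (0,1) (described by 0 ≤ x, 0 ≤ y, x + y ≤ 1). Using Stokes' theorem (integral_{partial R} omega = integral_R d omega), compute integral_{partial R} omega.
integral_(partial R) omega = 1/2

Stokes: integral_partial_R omega = integral_R d omega with d omega = (∂Q/∂x - ∂P/∂y) dx ∧ dy.
  ∂Q/∂x = y
  ∂P/∂y = -2*x
  integrand = ∂Q/∂x - ∂P/∂y = 2*x + y.
Integrating over R: integral_0^1 integral_0^{1-x} (2*x + y) dy dx = 1/2.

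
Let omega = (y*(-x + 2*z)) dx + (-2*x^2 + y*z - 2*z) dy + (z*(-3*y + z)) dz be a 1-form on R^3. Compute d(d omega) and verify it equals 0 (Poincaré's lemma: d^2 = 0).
d(d omega) = 0

Step 1: d omega = sum_{i<j} (∂f_j/∂x_i - ∂f_i/∂x_j) dx_i ∧ dx_j:
  coeff of dx ∧ dy: -3*x - 2*z
  coeff of dx ∧ dz: -2*y
  coeff of dy ∧ dz: -y - 3*z + 2
Step 2: Apply d again to each 2-form coefficient. The only possible 3-form in R^3 is dx ∧ dy ∧ dz, with coefficient
  ∂(coeff of dy∧dz)/∂x - ∂(coeff of dx∧dz)/∂y + ∂(coeff of dx∧dy)/∂z
  = ∂/∂x (-y - 3*z + 2) - ∂/∂y (-2*y) + ∂/∂z (-3*x - 2*z).
Each of these terms simplifies to sums of mixed partials that cancel in pairs. The result is 0 (by equality of mixed partials for smooth functions — Schwarz / Clairaut).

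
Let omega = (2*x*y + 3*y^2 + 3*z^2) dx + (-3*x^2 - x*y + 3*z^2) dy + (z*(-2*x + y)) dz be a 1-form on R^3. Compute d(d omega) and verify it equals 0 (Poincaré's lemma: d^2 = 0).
d(d omega) = 0

Step 1: d omega = sum_{i<j} (∂f_j/∂x_i - ∂f_i/∂x_j) dx_i ∧ dx_j:
  coeff of dx ∧ dy: -8*x - 7*y
  coeff of dx ∧ dz: -8*z
  coeff of dy ∧ dz: -5*z
Step 2: Apply d again to each 2-form coefficient. The only possible 3-form in R^3 is dx ∧ dy ∧ dz, with coefficient
  ∂(coeff of dy∧dz)/∂x - ∂(coeff of dx∧dz)/∂y + ∂(coeff of dx∧dy)/∂z
  = ∂/∂x (-5*z) - ∂/∂y (-8*z) + ∂/∂z (-8*x - 7*y).
Each of these terms simplifies to sums of mixed partials that cancel in pairs. The result is 0 (by equality of mixed partials for smooth functions — Schwarz / Clairaut).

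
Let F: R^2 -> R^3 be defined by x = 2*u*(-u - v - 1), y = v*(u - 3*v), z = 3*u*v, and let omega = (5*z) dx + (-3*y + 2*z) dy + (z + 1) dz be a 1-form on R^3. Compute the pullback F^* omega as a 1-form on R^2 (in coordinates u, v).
F^* omega = (3*v*(-20*u^2 - 6*u*v - 10*u + 3*v^2 + 1)) du + (-18*u^2*v - 9*u*v^2 + 3*u - 54*v^3) dv

Using F^*(f dg) = (f ∘ F) d(g ∘ F), substitute each coordinate x_i by F_i(u, v) in f_i, and replace dx_i by d F_i = (∂F_i/∂u) du + (∂F_i/∂v) dv.
  For the x component: f_1(F) = 15*u*v; d F_1 = (-4*u - 2*v - 2) du + (-2*u) dv
  For the y component: f_2(F) = 3*v*(u + 3*v); d F_2 = (v) du + (u - 6*v) dv
  For the z component: f_3(F) = 3*u*v + 1; d F_3 = (3*v) du + (3*u) dv
Combining and collecting du, dv coefficients:
  coeff of du: 3*v*(-20*u^2 - 6*u*v - 10*u + 3*v^2 + 1)
  coeff of dv: -18*u^2*v - 9*u*v^2 + 3*u - 54*v^3
F^* omega = (3*v*(-20*u^2 - 6*u*v - 10*u + 3*v^2 + 1)) du + (-18*u^2*v - 9*u*v^2 + 3*u - 54*v^3) dv.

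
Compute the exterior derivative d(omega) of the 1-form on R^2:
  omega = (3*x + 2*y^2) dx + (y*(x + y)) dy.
d(omega) = (-3*y) dx ∧ dy

For a 1-form omega = sum_i f_i dx_i, the exterior derivative is
  d(omega) = sum_{i < j} (∂f_j/∂x_i - ∂f_i/∂x_j) dx_i ∧ dx_j.
  coefficient of dx ∧ dy: ∂f_2/∂x - ∂f_1/∂y = ∂(y*(x + y))/∂x - ∂(3*x + 2*y^2)/∂y = -3*y
Assembling: d(omega) = (-3*y) dx ∧ dy.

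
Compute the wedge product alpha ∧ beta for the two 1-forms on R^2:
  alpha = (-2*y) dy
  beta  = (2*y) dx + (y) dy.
alpha ∧ beta = (4*y^2) dx ∧ dy

Distribute the wedge, using dx_i ∧ dx_j = -dx_j ∧ dx_i and dx_i ∧ dx_i = 0. For each pair (i, j) with i < j, the coefficient of dx_i ∧ dx_j in alpha ∧ beta is (alpha_i * beta_j - alpha_j * beta_i). Collecting: alpha ∧ beta = (4*y^2) dx ∧ dy.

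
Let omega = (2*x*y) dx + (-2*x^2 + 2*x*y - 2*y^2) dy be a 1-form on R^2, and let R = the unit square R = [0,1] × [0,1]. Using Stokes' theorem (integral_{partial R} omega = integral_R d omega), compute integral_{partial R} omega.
integral_(partial R) omega = -2

Stokes: integral_partial_R omega = integral_R d omega with d omega = (∂Q/∂x - ∂P/∂y) dx ∧ dy.
  ∂Q/∂x = -4*x + 2*y
  ∂P/∂y = 2*x
  integrand = ∂Q/∂x - ∂P/∂y = -6*x + 2*y.
Integrating over R: integral_0^1 integral_0^1 (-6*x + 2*y) dx dy = -2.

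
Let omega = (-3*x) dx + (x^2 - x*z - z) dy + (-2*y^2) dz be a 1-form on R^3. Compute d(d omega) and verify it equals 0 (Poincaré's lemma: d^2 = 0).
d(d omega) = 0

Step 1: d omega = sum_{i<j} (∂f_j/∂x_i - ∂f_i/∂x_j) dx_i ∧ dx_j:
  coeff of dx ∧ dy: 2*x - z
  coeff of dx ∧ dz: 0
  coeff of dy ∧ dz: x - 4*y + 1
Step 2: Apply d again to each 2-form coefficient. The only possible 3-form in R^3 is dx ∧ dy ∧ dz, with coefficient
  ∂(coeff of dy∧dz)/∂x - ∂(coeff of dx∧dz)/∂y + ∂(coeff of dx∧dy)/∂z
  = ∂/∂x (x - 4*y + 1) - ∂/∂y (0) + ∂/∂z (2*x - z).
Each of these terms simplifies to sums of mixed partials that cancel in pairs. The result is 0 (by equality of mixed partials for smooth functions — Schwarz / Clairaut).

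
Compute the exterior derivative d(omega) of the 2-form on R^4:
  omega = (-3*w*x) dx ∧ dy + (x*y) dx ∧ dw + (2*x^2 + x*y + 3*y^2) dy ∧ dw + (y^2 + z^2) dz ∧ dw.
d(omega) = (y) dx ∧ dy ∧ dw + (2*y) dy ∧ dz ∧ dw

For a 2-form omega = sum_{i<j} g_{ij} dx_i ∧ dx_j, the exterior derivative is
  d(omega) = sum_{i<j} d(g_{ij}) ∧ dx_i ∧ dx_j = sum_{i<j, k} (∂g_{ij}/∂x_k) dx_k ∧ dx_i ∧ dx_j.
Expand each term, using dx_k ∧ dx_i ∧ dx_j = sgn(permutation) dx_{(a)} ∧ dx_{(b)} ∧ dx_{(c)} with (a < b < c) sorted:
  d(-3*w*x) includes (∂/∂w)(-3*w*x) dw = (-3*x) dw, which multiplied by dx ∧ dy gives (-3*x) dx ∧ dy ∧ dw
  d(x*y) includes (∂/∂y)(x*y) dy = (x) dy, which multiplied by dx ∧ dw gives (-x) dx ∧ dy ∧ dw
  d(2*x^2 + x*y + 3*y^2) includes (∂/∂x)(2*x^2 + x*y + 3*y^2) dx = (4*x + y) dx, which multiplied by dy ∧ dw gives (4*x + y) dx ∧ dy ∧ dw
  d(y^2 + z^2) includes (∂/∂y)(y^2 + z^2) dy = (2*y) dy, which multiplied by dz ∧ dw gives (2*y) dy ∧ dz ∧ dw
Collecting like 3-forms: d(omega) = (y) dx ∧ dy ∧ dw + (2*y) dy ∧ dz ∧ dw.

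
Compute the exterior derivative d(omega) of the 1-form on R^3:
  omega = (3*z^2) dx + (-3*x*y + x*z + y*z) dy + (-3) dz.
d(omega) = (-3*y + z) dx ∧ dy + (-6*z) dx ∧ dz + (-x - y) dy ∧ dz

For a 1-form omega = sum_i f_i dx_i, the exterior derivative is
  d(omega) = sum_{i < j} (∂f_j/∂x_i - ∂f_i/∂x_j) dx_i ∧ dx_j.
  coefficient of dx ∧ dy: ∂f_2/∂x - ∂f_1/∂y = ∂(-3*x*y + x*z + y*z)/∂x - ∂(3*z^2)/∂y = -3*y + z
  coefficient of dx ∧ dz: ∂f_3/∂x - ∂f_1/∂z = ∂(-3)/∂x - ∂(3*z^2)/∂z = -6*z
  coefficient of dy ∧ dz: ∂f_3/∂y - ∂f_2/∂z = ∂(-3)/∂y - ∂(-3*x*y + x*z + y*z)/∂z = -x - y
Assembling: d(omega) = (-3*y + z) dx ∧ dy + (-6*z) dx ∧ dz + (-x - y) dy ∧ dz.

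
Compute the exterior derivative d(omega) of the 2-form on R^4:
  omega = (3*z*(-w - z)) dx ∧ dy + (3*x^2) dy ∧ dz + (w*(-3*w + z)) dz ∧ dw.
d(omega) = (-3*w + 6*x - 6*z) dx ∧ dy ∧ dz + (-3*z) dx ∧ dy ∧ dw

For a 2-form omega = sum_{i<j} g_{ij} dx_i ∧ dx_j, the exterior derivative is
  d(omega) = sum_{i<j} d(g_{ij}) ∧ dx_i ∧ dx_j = sum_{i<j, k} (∂g_{ij}/∂x_k) dx_k ∧ dx_i ∧ dx_j.
Expand each term, using dx_k ∧ dx_i ∧ dx_j = sgn(permutation) dx_{(a)} ∧ dx_{(b)} ∧ dx_{(c)} with (a < b < c) sorted:
  d(3*z*(-w - z)) includes (∂/∂z)(3*z*(-w - z)) dz = (-3*w - 6*z) dz, which multiplied by dx ∧ dy gives (-3*w - 6*z) dx ∧ dy ∧ dz
  d(3*z*(-w - z)) includes (∂/∂w)(3*z*(-w - z)) dw = (-3*z) dw, which multiplied by dx ∧ dy gives (-3*z) dx ∧ dy ∧ dw
  d(3*x^2) includes (∂/∂x)(3*x^2) dx = (6*x) dx, which multiplied by dy ∧ dz gives (6*x) dx ∧ dy ∧ dz
Collecting like 3-forms: d(omega) = (-3*w + 6*x - 6*z) dx ∧ dy ∧ dz + (-3*z) dx ∧ dy ∧ dw.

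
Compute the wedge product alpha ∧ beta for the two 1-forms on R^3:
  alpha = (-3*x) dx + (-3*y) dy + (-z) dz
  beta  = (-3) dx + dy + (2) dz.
alpha ∧ beta = (-3*x - 9*y) dx ∧ dy + (-6*x - 3*z) dx ∧ dz + (-6*y + z) dy ∧ dz

Distribute the wedge, using dx_i ∧ dx_j = -dx_j ∧ dx_i and dx_i ∧ dx_i = 0. For each pair (i, j) with i < j, the coefficient of dx_i ∧ dx_j in alpha ∧ beta is (alpha_i * beta_j - alpha_j * beta_i). Collecting: alpha ∧ beta = (-3*x - 9*y) dx ∧ dy + (-6*x - 3*z) dx ∧ dz + (-6*y + z) dy ∧ dz.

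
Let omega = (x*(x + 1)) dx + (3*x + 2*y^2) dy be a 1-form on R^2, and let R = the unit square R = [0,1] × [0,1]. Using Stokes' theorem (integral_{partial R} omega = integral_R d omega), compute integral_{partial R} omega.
integral_(partial R) omega = 3

Stokes: integral_partial_R omega = integral_R d omega with d omega = (∂Q/∂x - ∂P/∂y) dx ∧ dy.
  ∂Q/∂x = 3
  ∂P/∂y = 0
  integrand = ∂Q/∂x - ∂P/∂y = 3.
Integrating over R: integral_0^1 integral_0^1 (3) dx dy = 3.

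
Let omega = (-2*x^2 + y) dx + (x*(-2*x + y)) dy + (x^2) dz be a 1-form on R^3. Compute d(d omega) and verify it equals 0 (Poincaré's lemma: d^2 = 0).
d(d omega) = 0

Step 1: d omega = sum_{i<j} (∂f_j/∂x_i - ∂f_i/∂x_j) dx_i ∧ dx_j:
  coeff of dx ∧ dy: -4*x + y - 1
  coeff of dx ∧ dz: 2*x
  coeff of dy ∧ dz: 0
Step 2: Apply d again to each 2-form coefficient. The only possible 3-form in R^3 is dx ∧ dy ∧ dz, with coefficient
  ∂(coeff of dy∧dz)/∂x - ∂(coeff of dx∧dz)/∂y + ∂(coeff of dx∧dy)/∂z
  = ∂/∂x (0) - ∂/∂y (2*x) + ∂/∂z (-4*x + y - 1).
Each of these terms simplifies to sums of mixed partials that cancel in pairs. The result is 0 (by equality of mixed partials for smooth functions — Schwarz / Clairaut).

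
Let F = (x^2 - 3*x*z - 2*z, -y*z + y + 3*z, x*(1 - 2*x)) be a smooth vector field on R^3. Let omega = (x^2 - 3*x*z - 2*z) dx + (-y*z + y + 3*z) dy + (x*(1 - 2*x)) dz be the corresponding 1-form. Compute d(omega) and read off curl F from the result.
d(omega) = (y - 3) dy ∧ dz + (x - 3) dz ∧ dx + (0) dx ∧ dy; curl F = (y - 3, x - 3, 0)

d omega = sum_{i<j} (∂f_j/∂x_i - ∂f_i/∂x_j) dx_i ∧ dx_j. Under the identification (dy ∧ dz, dz ∧ dx, dx ∧ dy) ↔ (e_x, e_y, e_z), the coefficients are exactly the components of curl F. Compute:
  ∂R/∂y - ∂Q/∂z = (0) - (3 - y) = y - 3
  ∂P/∂z - ∂R/∂x = (-3*x - 2) - (1 - 4*x) = x - 3
  ∂Q/∂x - ∂P/∂y = (0) - (0) = 0.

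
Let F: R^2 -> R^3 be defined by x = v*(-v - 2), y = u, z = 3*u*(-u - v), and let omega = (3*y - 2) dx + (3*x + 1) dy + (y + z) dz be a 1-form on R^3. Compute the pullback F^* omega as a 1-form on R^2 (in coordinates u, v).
F^* omega = (18*u^3 + 27*u^2*v - 6*u^2 + 9*u*v^2 - 3*u*v - 3*v^2 - 6*v + 1) du + (9*u^3 + 9*u^2*v - 3*u^2 - 6*u*v - 6*u + 4*v + 4) dv

Using F^*(f dg) = (f ∘ F) d(g ∘ F), substitute each coordinate x_i by F_i(u, v) in f_i, and replace dx_i by d F_i = (∂F_i/∂u) du + (∂F_i/∂v) dv.
  For the x component: f_1(F) = 3*u - 2; d F_1 = (0) du + (-2*v - 2) dv
  For the y component: f_2(F) = -3*v^2 - 6*v + 1; d F_2 = (1) du + (0) dv
  For the z component: f_3(F) = u*(-3*u - 3*v + 1); d F_3 = (-6*u - 3*v) du + (-3*u) dv
Combining and collecting du, dv coefficients:
  coeff of du: 18*u^3 + 27*u^2*v - 6*u^2 + 9*u*v^2 - 3*u*v - 3*v^2 - 6*v + 1
  coeff of dv: 9*u^3 + 9*u^2*v - 3*u^2 - 6*u*v - 6*u + 4*v + 4
F^* omega = (18*u^3 + 27*u^2*v - 6*u^2 + 9*u*v^2 - 3*u*v - 3*v^2 - 6*v + 1) du + (9*u^3 + 9*u^2*v - 3*u^2 - 6*u*v - 6*u + 4*v + 4) dv.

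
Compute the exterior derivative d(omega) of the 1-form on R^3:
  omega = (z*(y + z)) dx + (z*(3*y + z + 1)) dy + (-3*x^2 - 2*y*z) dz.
d(omega) = (-z) dx ∧ dy + (-6*x - y - 2*z) dx ∧ dz + (-3*y - 4*z - 1) dy ∧ dz

For a 1-form omega = sum_i f_i dx_i, the exterior derivative is
  d(omega) = sum_{i < j} (∂f_j/∂x_i - ∂f_i/∂x_j) dx_i ∧ dx_j.
  coefficient of dx ∧ dy: ∂f_2/∂x - ∂f_1/∂y = ∂(z*(3*y + z + 1))/∂x - ∂(z*(y + z))/∂y = -z
  coefficient of dx ∧ dz: ∂f_3/∂x - ∂f_1/∂z = ∂(-3*x^2 - 2*y*z)/∂x - ∂(z*(y + z))/∂z = -6*x - y - 2*z
  coefficient of dy ∧ dz: ∂f_3/∂y - ∂f_2/∂z = ∂(-3*x^2 - 2*y*z)/∂y - ∂(z*(3*y + z + 1))/∂z = -3*y - 4*z - 1
Assembling: d(omega) = (-z) dx ∧ dy + (-6*x - y - 2*z) dx ∧ dz + (-3*y - 4*z - 1) dy ∧ dz.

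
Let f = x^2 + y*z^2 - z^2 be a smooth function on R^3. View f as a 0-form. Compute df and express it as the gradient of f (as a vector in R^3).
df = (2*x) dx + (z^2) dy + (2*z*(y - 1)) dz; grad f = (2*x, z^2, 2*z*(y - 1))

For a 0-form f, d f = (∂f/∂x) dx + (∂f/∂y) dy + (∂f/∂z) dz. The components of the vector representation are exactly the entries of grad f in Cartesian coordinates:
  ∂f/∂x = 2*x
  ∂f/∂y = z^2
  ∂f/∂z = 2*z*(y - 1).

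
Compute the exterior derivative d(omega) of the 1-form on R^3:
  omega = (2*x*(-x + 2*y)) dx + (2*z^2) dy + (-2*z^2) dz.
d(omega) = (-4*x) dx ∧ dy + (-4*z) dy ∧ dz

For a 1-form omega = sum_i f_i dx_i, the exterior derivative is
  d(omega) = sum_{i < j} (∂f_j/∂x_i - ∂f_i/∂x_j) dx_i ∧ dx_j.
  coefficient of dx ∧ dy: ∂f_2/∂x - ∂f_1/∂y = ∂(2*z^2)/∂x - ∂(2*x*(-x + 2*y))/∂y = -4*x
  coefficient of dy ∧ dz: ∂f_3/∂y - ∂f_2/∂z = ∂(-2*z^2)/∂y - ∂(2*z^2)/∂z = -4*z
Assembling: d(omega) = (-4*x) dx ∧ dy + (-4*z) dy ∧ dz.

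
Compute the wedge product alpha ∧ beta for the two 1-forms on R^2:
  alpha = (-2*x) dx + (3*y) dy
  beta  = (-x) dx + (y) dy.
alpha ∧ beta = (x*y) dx ∧ dy

Distribute the wedge, using dx_i ∧ dx_j = -dx_j ∧ dx_i and dx_i ∧ dx_i = 0. For each pair (i, j) with i < j, the coefficient of dx_i ∧ dx_j in alpha ∧ beta is (alpha_i * beta_j - alpha_j * beta_i). Collecting: alpha ∧ beta = (x*y) dx ∧ dy.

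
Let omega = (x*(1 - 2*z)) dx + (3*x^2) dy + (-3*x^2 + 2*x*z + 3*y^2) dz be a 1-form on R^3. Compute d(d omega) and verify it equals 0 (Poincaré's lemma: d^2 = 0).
d(d omega) = 0

Step 1: d omega = sum_{i<j} (∂f_j/∂x_i - ∂f_i/∂x_j) dx_i ∧ dx_j:
  coeff of dx ∧ dy: 6*x
  coeff of dx ∧ dz: -4*x + 2*z
  coeff of dy ∧ dz: 6*y
Step 2: Apply d again to each 2-form coefficient. The only possible 3-form in R^3 is dx ∧ dy ∧ dz, with coefficient
  ∂(coeff of dy∧dz)/∂x - ∂(coeff of dx∧dz)/∂y + ∂(coeff of dx∧dy)/∂z
  = ∂/∂x (6*y) - ∂/∂y (-4*x + 2*z) + ∂/∂z (6*x).
Each of these terms simplifies to sums of mixed partials that cancel in pairs. The result is 0 (by equality of mixed partials for smooth functions — Schwarz / Clairaut).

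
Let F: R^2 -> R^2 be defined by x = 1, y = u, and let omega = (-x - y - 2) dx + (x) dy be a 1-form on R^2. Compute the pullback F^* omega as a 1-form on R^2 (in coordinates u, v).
F^* omega = (1) du

Using F^*(f dg) = (f ∘ F) d(g ∘ F), substitute each coordinate x_i by F_i(u, v) in f_i, and replace dx_i by d F_i = (∂F_i/∂u) du + (∂F_i/∂v) dv.
  For the x component: f_1(F) = -u - 3; d F_1 = (0) du + (0) dv
  For the y component: f_2(F) = 1; d F_2 = (1) du + (0) dv
Combining and collecting du, dv coefficients:
  coeff of du: 1
  coeff of dv: 0
F^* omega = (1) du.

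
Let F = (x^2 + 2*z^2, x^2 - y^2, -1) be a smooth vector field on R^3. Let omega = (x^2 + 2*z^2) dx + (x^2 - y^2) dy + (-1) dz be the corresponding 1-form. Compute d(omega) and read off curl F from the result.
d(omega) = (0) dy ∧ dz + (4*z) dz ∧ dx + (2*x) dx ∧ dy; curl F = (0, 4*z, 2*x)

d omega = sum_{i<j} (∂f_j/∂x_i - ∂f_i/∂x_j) dx_i ∧ dx_j. Under the identification (dy ∧ dz, dz ∧ dx, dx ∧ dy) ↔ (e_x, e_y, e_z), the coefficients are exactly the components of curl F. Compute:
  ∂R/∂y - ∂Q/∂z = (0) - (0) = 0
  ∂P/∂z - ∂R/∂x = (4*z) - (0) = 4*z
  ∂Q/∂x - ∂P/∂y = (2*x) - (0) = 2*x.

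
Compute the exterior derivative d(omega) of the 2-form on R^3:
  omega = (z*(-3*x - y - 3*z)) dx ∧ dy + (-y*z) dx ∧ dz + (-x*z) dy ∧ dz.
d(omega) = (-3*x - y - 6*z) dx ∧ dy ∧ dz

For a 2-form omega = sum_{i<j} g_{ij} dx_i ∧ dx_j, the exterior derivative is
  d(omega) = sum_{i<j} d(g_{ij}) ∧ dx_i ∧ dx_j = sum_{i<j, k} (∂g_{ij}/∂x_k) dx_k ∧ dx_i ∧ dx_j.
Expand each term, using dx_k ∧ dx_i ∧ dx_j = sgn(permutation) dx_{(a)} ∧ dx_{(b)} ∧ dx_{(c)} with (a < b < c) sorted:
  d(z*(-3*x - y - 3*z)) includes (∂/∂z)(z*(-3*x - y - 3*z)) dz = (-3*x - y - 6*z) dz, which multiplied by dx ∧ dy gives (-3*x - y - 6*z) dx ∧ dy ∧ dz
  d(-y*z) includes (∂/∂y)(-y*z) dy = (-z) dy, which multiplied by dx ∧ dz gives (z) dx ∧ dy ∧ dz
  d(-x*z) includes (∂/∂x)(-x*z) dx = (-z) dx, which multiplied by dy ∧ dz gives (-z) dx ∧ dy ∧ dz
Collecting like 3-forms: d(omega) = (-3*x - y - 6*z) dx ∧ dy ∧ dz.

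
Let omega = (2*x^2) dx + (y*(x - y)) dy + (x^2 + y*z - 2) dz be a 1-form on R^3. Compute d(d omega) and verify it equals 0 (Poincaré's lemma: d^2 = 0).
d(d omega) = 0

Step 1: d omega = sum_{i<j} (∂f_j/∂x_i - ∂f_i/∂x_j) dx_i ∧ dx_j:
  coeff of dx ∧ dy: y
  coeff of dx ∧ dz: 2*x
  coeff of dy ∧ dz: z
Step 2: Apply d again to each 2-form coefficient. The only possible 3-form in R^3 is dx ∧ dy ∧ dz, with coefficient
  ∂(coeff of dy∧dz)/∂x - ∂(coeff of dx∧dz)/∂y + ∂(coeff of dx∧dy)/∂z
  = ∂/∂x (z) - ∂/∂y (2*x) + ∂/∂z (y).
Each of these terms simplifies to sums of mixed partials that cancel in pairs. The result is 0 (by equality of mixed partials for smooth functions — Schwarz / Clairaut).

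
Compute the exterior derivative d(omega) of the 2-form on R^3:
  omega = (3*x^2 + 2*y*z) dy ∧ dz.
d(omega) = (6*x) dx ∧ dy ∧ dz

For a 2-form omega = sum_{i<j} g_{ij} dx_i ∧ dx_j, the exterior derivative is
  d(omega) = sum_{i<j} d(g_{ij}) ∧ dx_i ∧ dx_j = sum_{i<j, k} (∂g_{ij}/∂x_k) dx_k ∧ dx_i ∧ dx_j.
Expand each term, using dx_k ∧ dx_i ∧ dx_j = sgn(permutation) dx_{(a)} ∧ dx_{(b)} ∧ dx_{(c)} with (a < b < c) sorted:
  d(3*x^2 + 2*y*z) includes (∂/∂x)(3*x^2 + 2*y*z) dx = (6*x) dx, which multiplied by dy ∧ dz gives (6*x) dx ∧ dy ∧ dz
Collecting like 3-forms: d(omega) = (6*x) dx ∧ dy ∧ dz.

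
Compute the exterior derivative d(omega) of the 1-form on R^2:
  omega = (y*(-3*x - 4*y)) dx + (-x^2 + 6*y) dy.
d(omega) = (x + 8*y) dx ∧ dy

For a 1-form omega = sum_i f_i dx_i, the exterior derivative is
  d(omega) = sum_{i < j} (∂f_j/∂x_i - ∂f_i/∂x_j) dx_i ∧ dx_j.
  coefficient of dx ∧ dy: ∂f_2/∂x - ∂f_1/∂y = ∂(-x^2 + 6*y)/∂x - ∂(y*(-3*x - 4*y))/∂y = x + 8*y
Assembling: d(omega) = (x + 8*y) dx ∧ dy.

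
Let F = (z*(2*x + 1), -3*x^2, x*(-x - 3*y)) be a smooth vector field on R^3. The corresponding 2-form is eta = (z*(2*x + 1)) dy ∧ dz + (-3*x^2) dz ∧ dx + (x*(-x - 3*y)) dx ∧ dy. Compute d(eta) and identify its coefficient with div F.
d(eta) = (2*z) dx ∧ dy ∧ dz; div F = 2*z

For a 2-form in R^3 of the form above, applying d gives a 3-form with coefficient ∂P/∂x + ∂Q/∂y + ∂R/∂z:
  ∂P/∂x = 2*z
  ∂Q/∂y = 0
  ∂R/∂z = 0
Sum = 2*z, which is exactly div F.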